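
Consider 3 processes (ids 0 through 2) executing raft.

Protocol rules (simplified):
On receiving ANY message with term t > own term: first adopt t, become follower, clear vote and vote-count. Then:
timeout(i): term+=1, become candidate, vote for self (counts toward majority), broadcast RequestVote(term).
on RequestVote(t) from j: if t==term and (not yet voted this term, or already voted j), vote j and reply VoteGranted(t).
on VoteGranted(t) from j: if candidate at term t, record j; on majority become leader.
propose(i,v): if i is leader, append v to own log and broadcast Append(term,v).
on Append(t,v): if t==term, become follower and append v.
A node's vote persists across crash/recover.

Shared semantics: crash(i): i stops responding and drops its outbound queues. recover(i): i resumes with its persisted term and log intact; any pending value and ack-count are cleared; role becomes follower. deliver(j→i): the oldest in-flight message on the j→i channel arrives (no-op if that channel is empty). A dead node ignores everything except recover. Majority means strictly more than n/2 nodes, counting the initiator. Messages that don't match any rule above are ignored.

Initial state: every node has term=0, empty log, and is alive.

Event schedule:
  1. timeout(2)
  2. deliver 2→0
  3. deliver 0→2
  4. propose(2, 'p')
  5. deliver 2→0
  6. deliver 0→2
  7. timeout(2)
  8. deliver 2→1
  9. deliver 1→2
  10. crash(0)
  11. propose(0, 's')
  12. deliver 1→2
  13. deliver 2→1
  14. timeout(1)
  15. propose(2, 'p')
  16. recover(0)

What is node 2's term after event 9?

1. timeout(2):  <2:cand t1 ->
2. deliver 2→0:  <0:foll t1 ->
3. deliver 0→2:  <2:lead t1 ->
4. propose(2,'p'):  <2:lead t1 p>
5. deliver 2→0:  <0:foll t1 p>
6. deliver 0→2:  nop
7. timeout(2):  <2:cand t2 p>
8. deliver 2→1:  <1:foll t1 ->
9. deliver 1→2:  nop

2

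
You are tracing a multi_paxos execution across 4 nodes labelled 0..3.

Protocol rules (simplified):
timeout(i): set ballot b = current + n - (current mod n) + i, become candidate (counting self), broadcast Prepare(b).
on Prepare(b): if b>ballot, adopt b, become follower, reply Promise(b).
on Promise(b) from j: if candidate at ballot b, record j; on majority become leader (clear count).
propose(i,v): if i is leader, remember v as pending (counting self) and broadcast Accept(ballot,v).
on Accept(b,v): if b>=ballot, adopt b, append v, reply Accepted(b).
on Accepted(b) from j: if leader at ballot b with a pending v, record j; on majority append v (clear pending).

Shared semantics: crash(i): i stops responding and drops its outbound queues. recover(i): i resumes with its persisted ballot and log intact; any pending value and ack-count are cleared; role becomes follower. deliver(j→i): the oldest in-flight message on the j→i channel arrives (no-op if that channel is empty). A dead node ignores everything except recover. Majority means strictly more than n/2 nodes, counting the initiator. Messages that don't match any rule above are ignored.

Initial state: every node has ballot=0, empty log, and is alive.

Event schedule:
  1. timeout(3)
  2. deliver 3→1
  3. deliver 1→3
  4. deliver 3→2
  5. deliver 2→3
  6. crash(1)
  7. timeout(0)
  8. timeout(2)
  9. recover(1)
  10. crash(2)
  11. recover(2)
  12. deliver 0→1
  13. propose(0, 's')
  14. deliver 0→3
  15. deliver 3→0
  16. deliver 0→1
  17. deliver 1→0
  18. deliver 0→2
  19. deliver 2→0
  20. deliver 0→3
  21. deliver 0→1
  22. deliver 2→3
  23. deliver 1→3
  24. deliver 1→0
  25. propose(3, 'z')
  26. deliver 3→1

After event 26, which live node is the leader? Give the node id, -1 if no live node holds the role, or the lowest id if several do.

e1 timeout(3): 3[cand,b=7,-]
e2 deliver 3→1: 1[foll,b=7,-]
e3 deliver 1→3: ·
e4 deliver 3→2: 2[foll,b=7,-]
e5 deliver 2→3: 3[lead,b=7,-]
e6 crash(1): 1[✗foll,b=7,-]
e7 timeout(0): 0[cand,b=4,-]
e8 timeout(2): 2[cand,b=10,-]
e9 recover(1): 1[foll,b=7,-]
e10 crash(2): 2[✗cand,b=10,-]
e11 recover(2): 2[foll,b=10,-]
e12 deliver 0→1: ·
e13 propose(0,'s'): ·
e14 deliver 0→3: ·
e15 deliver 3→0: 0[foll,b=7,-]
e16 deliver 0→1: ·
e17 deliver 1→0: ·
e18 deliver 0→2: ·
e19 deliver 2→0: ·
e20 deliver 0→3: ·
e21 deliver 0→1: ·
e22 deliver 2→3: ·
e23 deliver 1→3: ·
e24 deliver 1→0: ·
e25 propose(3,'z'): ·
e26 deliver 3→1: 1[foll,b=7,z]

3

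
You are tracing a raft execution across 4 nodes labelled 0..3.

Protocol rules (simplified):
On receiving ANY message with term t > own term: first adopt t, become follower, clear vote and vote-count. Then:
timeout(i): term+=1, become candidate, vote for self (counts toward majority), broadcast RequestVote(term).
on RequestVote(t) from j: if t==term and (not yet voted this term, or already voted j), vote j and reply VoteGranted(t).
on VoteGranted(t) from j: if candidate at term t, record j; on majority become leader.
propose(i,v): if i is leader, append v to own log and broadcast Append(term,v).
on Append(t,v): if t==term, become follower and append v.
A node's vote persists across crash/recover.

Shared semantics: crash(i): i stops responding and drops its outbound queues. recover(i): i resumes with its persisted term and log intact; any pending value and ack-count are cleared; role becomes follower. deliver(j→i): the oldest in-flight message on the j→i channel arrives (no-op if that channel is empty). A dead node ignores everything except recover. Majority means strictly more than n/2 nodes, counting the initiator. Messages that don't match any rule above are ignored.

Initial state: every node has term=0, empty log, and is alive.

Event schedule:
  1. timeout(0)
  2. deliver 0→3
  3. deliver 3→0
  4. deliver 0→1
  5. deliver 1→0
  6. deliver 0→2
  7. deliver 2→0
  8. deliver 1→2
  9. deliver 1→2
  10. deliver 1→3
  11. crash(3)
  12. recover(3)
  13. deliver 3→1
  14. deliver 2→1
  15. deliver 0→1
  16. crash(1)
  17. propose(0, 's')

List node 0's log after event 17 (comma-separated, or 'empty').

s

after 1 — timeout(0): n0:cand/t1/[-]
after 2 — deliver 0→3: n3:foll/t1/[-]
after 3 — deliver 3→0: ·
after 4 — deliver 0→1: n1:foll/t1/[-]
after 5 — deliver 1→0: n0:lead/t1/[-]
after 6 — deliver 0→2: n2:foll/t1/[-]
after 7 — deliver 2→0: ·
after 8 — deliver 1→2: ·
after 9 — deliver 1→2: ·
after 10 — deliver 1→3: ·
after 11 — crash(3): n3:✗foll/t1/[-]
after 12 — recover(3): n3:foll/t1/[-]
after 13 — deliver 3→1: ·
after 14 — deliver 2→1: ·
after 15 — deliver 0→1: ·
after 16 — crash(1): n1:✗foll/t1/[-]
after 17 — propose(0,'s'): n0:lead/t1/[s]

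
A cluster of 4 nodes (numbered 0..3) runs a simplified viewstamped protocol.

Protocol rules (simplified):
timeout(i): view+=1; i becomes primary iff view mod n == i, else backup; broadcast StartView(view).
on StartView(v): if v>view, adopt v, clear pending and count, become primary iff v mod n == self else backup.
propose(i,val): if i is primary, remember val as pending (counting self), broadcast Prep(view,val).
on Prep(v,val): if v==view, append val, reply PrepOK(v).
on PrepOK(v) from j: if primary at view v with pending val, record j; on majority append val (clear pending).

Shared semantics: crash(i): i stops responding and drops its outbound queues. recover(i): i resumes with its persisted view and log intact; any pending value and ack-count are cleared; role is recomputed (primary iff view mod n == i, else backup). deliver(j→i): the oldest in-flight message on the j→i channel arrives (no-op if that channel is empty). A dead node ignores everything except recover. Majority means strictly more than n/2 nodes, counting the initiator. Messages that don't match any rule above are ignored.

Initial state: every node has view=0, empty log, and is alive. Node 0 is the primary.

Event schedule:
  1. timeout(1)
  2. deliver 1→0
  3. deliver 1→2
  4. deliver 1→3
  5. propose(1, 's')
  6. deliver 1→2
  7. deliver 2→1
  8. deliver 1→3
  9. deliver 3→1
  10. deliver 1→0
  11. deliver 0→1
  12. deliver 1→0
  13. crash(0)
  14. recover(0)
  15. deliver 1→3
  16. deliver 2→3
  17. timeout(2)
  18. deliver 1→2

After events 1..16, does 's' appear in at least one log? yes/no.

yes

step 1 timeout(1): 1={prim,v=1,log=-}
step 2 deliver 1→0: 0={back,v=1,log=-}
step 3 deliver 1→2: 2={back,v=1,log=-}
step 4 deliver 1→3: 3={back,v=1,log=-}
step 5 propose(1,'s'): —
step 6 deliver 1→2: 2={back,v=1,log=s}
step 7 deliver 2→1: —
step 8 deliver 1→3: 3={back,v=1,log=s}
step 9 deliver 3→1: 1={prim,v=1,log=s}
step 10 deliver 1→0: 0={back,v=1,log=s}
step 11 deliver 0→1: —
step 12 deliver 1→0: —
step 13 crash(0): 0={✗back,v=1,log=s}
step 14 recover(0): 0={back,v=1,log=s}
step 15 deliver 1→3: —
step 16 deliver 2→3: —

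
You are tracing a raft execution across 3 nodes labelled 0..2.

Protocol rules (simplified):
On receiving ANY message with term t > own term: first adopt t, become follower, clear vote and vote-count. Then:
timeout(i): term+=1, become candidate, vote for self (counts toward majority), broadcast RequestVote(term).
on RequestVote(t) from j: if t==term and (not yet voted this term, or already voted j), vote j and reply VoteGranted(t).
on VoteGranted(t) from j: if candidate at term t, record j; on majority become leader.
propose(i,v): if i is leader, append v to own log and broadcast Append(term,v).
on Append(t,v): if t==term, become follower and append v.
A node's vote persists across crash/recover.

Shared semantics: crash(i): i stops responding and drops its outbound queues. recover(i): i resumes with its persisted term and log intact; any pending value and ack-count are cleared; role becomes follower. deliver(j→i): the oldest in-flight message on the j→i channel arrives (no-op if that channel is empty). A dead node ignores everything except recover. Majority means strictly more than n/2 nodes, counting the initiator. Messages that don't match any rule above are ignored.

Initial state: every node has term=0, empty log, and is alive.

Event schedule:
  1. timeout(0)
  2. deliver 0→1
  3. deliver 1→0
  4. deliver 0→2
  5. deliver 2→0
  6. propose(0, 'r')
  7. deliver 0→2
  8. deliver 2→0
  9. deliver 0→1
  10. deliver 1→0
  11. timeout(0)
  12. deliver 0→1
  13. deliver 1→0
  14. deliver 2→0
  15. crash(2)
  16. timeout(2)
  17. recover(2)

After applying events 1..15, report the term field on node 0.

2

step 1 timeout(0): 0={cand,t=1,log=-}
step 2 deliver 0→1: 1={foll,t=1,log=-}
step 3 deliver 1→0: 0={lead,t=1,log=-}
step 4 deliver 0→2: 2={foll,t=1,log=-}
step 5 deliver 2→0: —
step 6 propose(0,'r'): 0={lead,t=1,log=r}
step 7 deliver 0→2: 2={foll,t=1,log=r}
step 8 deliver 2→0: —
step 9 deliver 0→1: 1={foll,t=1,log=r}
step 10 deliver 1→0: —
step 11 timeout(0): 0={cand,t=2,log=r}
step 12 deliver 0→1: 1={foll,t=2,log=r}
step 13 deliver 1→0: 0={lead,t=2,log=r}
step 14 deliver 2→0: —
step 15 crash(2): 2={✗foll,t=1,log=r}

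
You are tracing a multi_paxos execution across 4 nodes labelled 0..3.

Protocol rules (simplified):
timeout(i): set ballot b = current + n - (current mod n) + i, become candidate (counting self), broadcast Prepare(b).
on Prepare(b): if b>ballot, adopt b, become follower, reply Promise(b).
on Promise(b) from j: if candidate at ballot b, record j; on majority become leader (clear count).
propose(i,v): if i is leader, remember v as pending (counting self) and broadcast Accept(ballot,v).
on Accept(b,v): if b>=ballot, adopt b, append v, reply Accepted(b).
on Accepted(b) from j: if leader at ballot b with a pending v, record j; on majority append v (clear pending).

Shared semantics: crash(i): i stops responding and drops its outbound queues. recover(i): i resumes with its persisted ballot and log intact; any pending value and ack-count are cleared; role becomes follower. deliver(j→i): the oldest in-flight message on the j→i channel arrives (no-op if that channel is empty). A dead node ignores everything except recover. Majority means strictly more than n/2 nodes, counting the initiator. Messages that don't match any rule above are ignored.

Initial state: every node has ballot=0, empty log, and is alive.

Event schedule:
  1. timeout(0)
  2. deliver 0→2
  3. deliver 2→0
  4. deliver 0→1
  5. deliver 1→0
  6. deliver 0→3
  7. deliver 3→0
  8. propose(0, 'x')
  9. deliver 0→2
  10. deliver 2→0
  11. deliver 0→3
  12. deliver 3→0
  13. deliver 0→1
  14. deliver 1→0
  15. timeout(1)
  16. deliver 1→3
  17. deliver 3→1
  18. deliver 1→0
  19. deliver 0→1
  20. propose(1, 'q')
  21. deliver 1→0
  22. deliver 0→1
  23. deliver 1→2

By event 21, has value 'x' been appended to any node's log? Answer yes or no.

e1 timeout(0): 0[cand,b=4,-]
e2 deliver 0→2: 2[foll,b=4,-]
e3 deliver 2→0: ·
e4 deliver 0→1: 1[foll,b=4,-]
e5 deliver 1→0: 0[lead,b=4,-]
e6 deliver 0→3: 3[foll,b=4,-]
e7 deliver 3→0: ·
e8 propose(0,'x'): ·
e9 deliver 0→2: 2[foll,b=4,x]
e10 deliver 2→0: ·
e11 deliver 0→3: 3[foll,b=4,x]
e12 deliver 3→0: 0[lead,b=4,x]
e13 deliver 0→1: 1[foll,b=4,x]
e14 deliver 1→0: ·
e15 timeout(1): 1[cand,b=9,x]
e16 deliver 1→3: 3[foll,b=9,x]
e17 deliver 3→1: ·
e18 deliver 1→0: 0[foll,b=9,x]
e19 deliver 0→1: 1[lead,b=9,x]
e20 propose(1,'q'): ·
e21 deliver 1→0: 0[foll,b=9,x,q]

yes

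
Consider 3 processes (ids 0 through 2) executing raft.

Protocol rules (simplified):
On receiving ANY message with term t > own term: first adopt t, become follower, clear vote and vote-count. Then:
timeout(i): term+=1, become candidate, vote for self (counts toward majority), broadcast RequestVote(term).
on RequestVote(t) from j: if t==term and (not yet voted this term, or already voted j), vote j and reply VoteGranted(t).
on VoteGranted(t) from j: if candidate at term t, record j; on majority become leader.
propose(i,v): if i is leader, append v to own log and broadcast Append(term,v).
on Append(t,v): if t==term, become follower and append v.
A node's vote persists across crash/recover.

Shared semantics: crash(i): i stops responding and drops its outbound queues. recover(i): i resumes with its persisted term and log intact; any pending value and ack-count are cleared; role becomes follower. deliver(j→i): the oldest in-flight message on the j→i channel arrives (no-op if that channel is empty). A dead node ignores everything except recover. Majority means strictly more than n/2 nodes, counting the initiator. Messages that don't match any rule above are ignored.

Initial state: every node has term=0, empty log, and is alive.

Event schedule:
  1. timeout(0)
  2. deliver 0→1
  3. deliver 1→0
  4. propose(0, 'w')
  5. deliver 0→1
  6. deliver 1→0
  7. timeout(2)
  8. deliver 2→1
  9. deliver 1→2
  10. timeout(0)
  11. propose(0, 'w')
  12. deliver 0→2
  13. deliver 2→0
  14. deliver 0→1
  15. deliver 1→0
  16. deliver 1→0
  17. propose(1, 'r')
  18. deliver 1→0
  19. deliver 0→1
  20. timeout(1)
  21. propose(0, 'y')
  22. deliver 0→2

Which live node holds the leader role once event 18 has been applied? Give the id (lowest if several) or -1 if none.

0

step 1 timeout(0): 0={cand,t=1,log=-}
step 2 deliver 0→1: 1={foll,t=1,log=-}
step 3 deliver 1→0: 0={lead,t=1,log=-}
step 4 propose(0,'w'): 0={lead,t=1,log=w}
step 5 deliver 0→1: 1={foll,t=1,log=w}
step 6 deliver 1→0: —
step 7 timeout(2): 2={cand,t=1,log=-}
step 8 deliver 2→1: —
step 9 deliver 1→2: —
step 10 timeout(0): 0={cand,t=2,log=w}
step 11 propose(0,'w'): —
step 12 deliver 0→2: —
step 13 deliver 2→0: —
step 14 deliver 0→1: 1={foll,t=2,log=w}
step 15 deliver 1→0: 0={lead,t=2,log=w}
step 16 deliver 1→0: —
step 17 propose(1,'r'): —
step 18 deliver 1→0: —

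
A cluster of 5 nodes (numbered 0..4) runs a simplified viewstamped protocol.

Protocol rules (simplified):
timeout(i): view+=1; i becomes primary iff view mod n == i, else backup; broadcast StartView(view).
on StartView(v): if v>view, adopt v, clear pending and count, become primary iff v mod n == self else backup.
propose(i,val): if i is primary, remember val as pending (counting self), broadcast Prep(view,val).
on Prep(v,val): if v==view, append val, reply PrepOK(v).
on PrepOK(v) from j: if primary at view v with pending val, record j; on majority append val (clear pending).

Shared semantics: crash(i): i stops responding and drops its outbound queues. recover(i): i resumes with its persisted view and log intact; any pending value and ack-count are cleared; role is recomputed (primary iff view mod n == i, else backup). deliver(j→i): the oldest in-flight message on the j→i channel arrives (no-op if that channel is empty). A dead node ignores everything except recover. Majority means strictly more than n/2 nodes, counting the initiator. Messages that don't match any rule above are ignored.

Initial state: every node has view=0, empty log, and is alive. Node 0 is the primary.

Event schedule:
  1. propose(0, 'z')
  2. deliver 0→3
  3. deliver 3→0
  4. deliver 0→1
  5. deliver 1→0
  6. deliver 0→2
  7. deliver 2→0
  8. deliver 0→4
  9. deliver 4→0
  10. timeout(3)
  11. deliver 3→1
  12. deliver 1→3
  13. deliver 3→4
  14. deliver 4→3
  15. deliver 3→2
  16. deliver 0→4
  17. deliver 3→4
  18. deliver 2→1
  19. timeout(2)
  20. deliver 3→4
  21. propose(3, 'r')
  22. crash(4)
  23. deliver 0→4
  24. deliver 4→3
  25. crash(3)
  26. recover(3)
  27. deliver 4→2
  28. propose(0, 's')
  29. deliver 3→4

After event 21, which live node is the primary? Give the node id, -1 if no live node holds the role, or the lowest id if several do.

0

[1] propose(0,'z') → ∅
[2] deliver 0→3 → N3(back v0 [z])
[3] deliver 3→0 → ∅
[4] deliver 0→1 → N1(back v0 [z])
[5] deliver 1→0 → N0(prim v0 [z])
[6] deliver 0→2 → N2(back v0 [z])
[7] deliver 2→0 → ∅
[8] deliver 0→4 → N4(back v0 [z])
[9] deliver 4→0 → ∅
[10] timeout(3) → N3(back v1 [z])
[11] deliver 3→1 → N1(prim v1 [z])
[12] deliver 1→3 → ∅
[13] deliver 3→4 → N4(back v1 [z])
[14] deliver 4→3 → ∅
[15] deliver 3→2 → N2(back v1 [z])
[16] deliver 0→4 → ∅
[17] deliver 3→4 → ∅
[18] deliver 2→1 → ∅
[19] timeout(2) → N2(prim v2 [z])
[20] deliver 3→4 → ∅
[21] propose(3,'r') → ∅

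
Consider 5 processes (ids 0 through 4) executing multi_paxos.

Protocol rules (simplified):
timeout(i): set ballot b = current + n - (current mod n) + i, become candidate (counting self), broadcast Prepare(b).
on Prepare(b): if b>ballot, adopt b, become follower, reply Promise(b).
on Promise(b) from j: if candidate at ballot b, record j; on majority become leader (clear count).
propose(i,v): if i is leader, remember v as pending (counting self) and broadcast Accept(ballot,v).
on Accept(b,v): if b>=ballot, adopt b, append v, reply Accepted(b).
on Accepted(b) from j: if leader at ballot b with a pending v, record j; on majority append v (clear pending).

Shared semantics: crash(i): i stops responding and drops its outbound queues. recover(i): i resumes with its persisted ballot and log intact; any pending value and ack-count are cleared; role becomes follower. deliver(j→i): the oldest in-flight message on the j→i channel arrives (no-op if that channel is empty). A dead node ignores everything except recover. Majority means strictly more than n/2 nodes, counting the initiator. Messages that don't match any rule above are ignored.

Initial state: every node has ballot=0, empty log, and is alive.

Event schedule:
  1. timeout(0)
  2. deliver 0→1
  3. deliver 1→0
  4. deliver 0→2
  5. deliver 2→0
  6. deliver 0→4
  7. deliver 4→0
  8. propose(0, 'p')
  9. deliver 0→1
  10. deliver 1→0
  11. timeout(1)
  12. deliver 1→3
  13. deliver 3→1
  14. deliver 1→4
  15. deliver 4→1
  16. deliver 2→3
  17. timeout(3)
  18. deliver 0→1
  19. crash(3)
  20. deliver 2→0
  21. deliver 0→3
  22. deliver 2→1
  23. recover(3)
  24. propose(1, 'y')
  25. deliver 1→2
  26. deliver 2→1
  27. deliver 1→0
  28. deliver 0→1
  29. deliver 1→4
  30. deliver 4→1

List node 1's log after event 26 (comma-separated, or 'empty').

p

1. timeout(0):  <0:cand b5 ->
2. deliver 0→1:  <1:foll b5 ->
3. deliver 1→0:  nop
4. deliver 0→2:  <2:foll b5 ->
5. deliver 2→0:  <0:lead b5 ->
6. deliver 0→4:  <4:foll b5 ->
7. deliver 4→0:  nop
8. propose(0,'p'):  nop
9. deliver 0→1:  <1:foll b5 p>
10. deliver 1→0:  nop
11. timeout(1):  <1:cand b11 p>
12. deliver 1→3:  <3:foll b11 ->
13. deliver 3→1:  nop
14. deliver 1→4:  <4:foll b11 ->
15. deliver 4→1:  <1:lead b11 p>
16. deliver 2→3:  nop
17. timeout(3):  <3:cand b18 ->
18. deliver 0→1:  nop
19. crash(3):  <3:✗cand b18 ->
20. deliver 2→0:  nop
21. deliver 0→3:  nop
22. deliver 2→1:  nop
23. recover(3):  <3:foll b18 ->
24. propose(1,'y'):  nop
25. deliver 1→2:  <2:foll b11 ->
26. deliver 2→1:  nop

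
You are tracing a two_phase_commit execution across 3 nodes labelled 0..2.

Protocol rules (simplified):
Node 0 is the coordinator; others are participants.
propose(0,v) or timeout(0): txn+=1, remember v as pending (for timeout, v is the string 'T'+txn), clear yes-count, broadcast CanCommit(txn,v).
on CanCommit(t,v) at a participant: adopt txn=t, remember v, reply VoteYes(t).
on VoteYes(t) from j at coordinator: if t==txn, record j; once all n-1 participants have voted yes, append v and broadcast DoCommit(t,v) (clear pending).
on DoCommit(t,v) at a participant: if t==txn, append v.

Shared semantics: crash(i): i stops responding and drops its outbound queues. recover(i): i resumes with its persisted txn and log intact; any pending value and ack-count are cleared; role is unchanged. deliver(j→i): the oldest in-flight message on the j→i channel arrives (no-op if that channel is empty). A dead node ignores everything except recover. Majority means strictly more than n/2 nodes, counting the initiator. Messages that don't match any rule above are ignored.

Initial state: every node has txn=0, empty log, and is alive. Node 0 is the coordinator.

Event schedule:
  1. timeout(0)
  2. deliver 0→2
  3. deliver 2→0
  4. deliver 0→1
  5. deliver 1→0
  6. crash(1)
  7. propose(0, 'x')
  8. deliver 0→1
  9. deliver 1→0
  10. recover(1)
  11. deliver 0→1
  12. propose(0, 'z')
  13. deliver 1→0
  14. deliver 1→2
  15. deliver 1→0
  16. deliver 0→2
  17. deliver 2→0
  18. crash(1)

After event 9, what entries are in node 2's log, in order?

empty

[1] timeout(0) → N0(coor t1 [-])
[2] deliver 0→2 → N2(part t1 [-])
[3] deliver 2→0 → ∅
[4] deliver 0→1 → N1(part t1 [-])
[5] deliver 1→0 → N0(coor t1 [T1])
[6] crash(1) → N1(✗part t1 [-])
[7] propose(0,'x') → N0(coor t2 [T1])
[8] deliver 0→1 → ∅
[9] deliver 1→0 → ∅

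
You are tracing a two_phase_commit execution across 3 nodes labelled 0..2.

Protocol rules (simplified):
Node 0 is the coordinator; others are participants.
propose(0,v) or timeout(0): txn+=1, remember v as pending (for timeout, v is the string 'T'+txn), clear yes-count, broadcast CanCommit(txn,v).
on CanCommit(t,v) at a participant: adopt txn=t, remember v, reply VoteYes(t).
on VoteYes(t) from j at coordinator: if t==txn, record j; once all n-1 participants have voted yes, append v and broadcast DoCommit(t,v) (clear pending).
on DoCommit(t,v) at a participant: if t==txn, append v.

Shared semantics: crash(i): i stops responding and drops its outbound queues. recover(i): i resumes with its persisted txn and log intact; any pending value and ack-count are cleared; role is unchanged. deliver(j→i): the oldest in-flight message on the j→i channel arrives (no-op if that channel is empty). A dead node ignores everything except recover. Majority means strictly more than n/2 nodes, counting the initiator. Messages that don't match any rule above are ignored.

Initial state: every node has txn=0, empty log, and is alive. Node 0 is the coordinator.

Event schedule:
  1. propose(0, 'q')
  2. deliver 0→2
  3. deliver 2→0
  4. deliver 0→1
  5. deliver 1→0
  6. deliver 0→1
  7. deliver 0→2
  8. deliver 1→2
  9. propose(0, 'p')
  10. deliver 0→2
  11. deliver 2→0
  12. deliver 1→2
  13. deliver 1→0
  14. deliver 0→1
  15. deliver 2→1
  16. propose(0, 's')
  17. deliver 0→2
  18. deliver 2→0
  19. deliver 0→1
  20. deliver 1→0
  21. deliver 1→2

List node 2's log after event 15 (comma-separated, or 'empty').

q

1. propose(0,'q'):  <0:coor t1 ->
2. deliver 0→2:  <2:part t1 ->
3. deliver 2→0:  nop
4. deliver 0→1:  <1:part t1 ->
5. deliver 1→0:  <0:coor t1 q>
6. deliver 0→1:  <1:part t1 q>
7. deliver 0→2:  <2:part t1 q>
8. deliver 1→2:  nop
9. propose(0,'p'):  <0:coor t2 q>
10. deliver 0→2:  <2:part t2 q>
11. deliver 2→0:  nop
12. deliver 1→2:  nop
13. deliver 1→0:  nop
14. deliver 0→1:  <1:part t2 q>
15. deliver 2→1:  nop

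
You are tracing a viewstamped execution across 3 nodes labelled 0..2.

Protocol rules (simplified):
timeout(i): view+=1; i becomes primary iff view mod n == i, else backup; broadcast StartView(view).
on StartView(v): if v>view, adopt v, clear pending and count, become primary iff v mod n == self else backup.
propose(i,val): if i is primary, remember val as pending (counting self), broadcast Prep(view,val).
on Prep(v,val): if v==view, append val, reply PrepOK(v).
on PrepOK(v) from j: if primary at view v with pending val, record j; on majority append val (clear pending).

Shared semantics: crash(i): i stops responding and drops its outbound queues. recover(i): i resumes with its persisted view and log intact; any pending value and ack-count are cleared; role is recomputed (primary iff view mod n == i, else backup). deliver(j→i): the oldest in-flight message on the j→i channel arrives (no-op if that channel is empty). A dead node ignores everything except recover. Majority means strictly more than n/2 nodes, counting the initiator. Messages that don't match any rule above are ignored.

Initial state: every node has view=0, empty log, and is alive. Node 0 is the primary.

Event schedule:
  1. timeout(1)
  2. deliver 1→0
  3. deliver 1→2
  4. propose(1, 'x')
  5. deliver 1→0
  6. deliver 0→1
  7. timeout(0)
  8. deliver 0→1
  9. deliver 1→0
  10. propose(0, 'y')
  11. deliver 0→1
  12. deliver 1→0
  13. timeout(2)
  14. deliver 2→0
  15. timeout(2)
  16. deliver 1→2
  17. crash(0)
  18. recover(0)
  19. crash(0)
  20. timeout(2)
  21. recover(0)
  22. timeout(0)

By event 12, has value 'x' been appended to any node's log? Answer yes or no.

after 1 — timeout(1): n1:prim/v1/[-]
after 2 — deliver 1→0: n0:back/v1/[-]
after 3 — deliver 1→2: n2:back/v1/[-]
after 4 — propose(1,'x'): ·
after 5 — deliver 1→0: n0:back/v1/[x]
after 6 — deliver 0→1: n1:prim/v1/[x]
after 7 — timeout(0): n0:back/v2/[x]
after 8 — deliver 0→1: n1:back/v2/[x]
after 9 — deliver 1→0: ·
after 10 — propose(0,'y'): ·
after 11 — deliver 0→1: ·
after 12 — deliver 1→0: ·

yes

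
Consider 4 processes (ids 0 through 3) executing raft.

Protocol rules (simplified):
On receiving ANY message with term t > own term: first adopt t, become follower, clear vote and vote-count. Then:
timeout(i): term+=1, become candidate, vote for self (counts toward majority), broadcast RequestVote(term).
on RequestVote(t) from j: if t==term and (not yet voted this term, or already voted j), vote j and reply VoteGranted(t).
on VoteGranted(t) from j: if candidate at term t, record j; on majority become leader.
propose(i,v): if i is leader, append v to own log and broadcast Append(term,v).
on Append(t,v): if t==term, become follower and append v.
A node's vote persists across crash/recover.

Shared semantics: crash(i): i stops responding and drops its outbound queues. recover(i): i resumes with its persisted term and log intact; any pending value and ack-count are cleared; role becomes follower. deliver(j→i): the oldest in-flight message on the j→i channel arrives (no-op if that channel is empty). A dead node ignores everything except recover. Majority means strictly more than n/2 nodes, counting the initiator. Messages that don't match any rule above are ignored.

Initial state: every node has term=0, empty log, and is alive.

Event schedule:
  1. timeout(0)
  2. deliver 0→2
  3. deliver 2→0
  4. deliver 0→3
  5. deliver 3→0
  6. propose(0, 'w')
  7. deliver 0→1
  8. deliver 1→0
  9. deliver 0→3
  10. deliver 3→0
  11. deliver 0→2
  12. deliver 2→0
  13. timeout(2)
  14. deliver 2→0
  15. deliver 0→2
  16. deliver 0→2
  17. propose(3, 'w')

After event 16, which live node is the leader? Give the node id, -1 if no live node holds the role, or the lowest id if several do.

after 1 — timeout(0): n0:cand/t1/[-]
after 2 — deliver 0→2: n2:foll/t1/[-]
after 3 — deliver 2→0: ·
after 4 — deliver 0→3: n3:foll/t1/[-]
after 5 — deliver 3→0: n0:lead/t1/[-]
after 6 — propose(0,'w'): n0:lead/t1/[w]
after 7 — deliver 0→1: n1:foll/t1/[-]
after 8 — deliver 1→0: ·
after 9 — deliver 0→3: n3:foll/t1/[w]
after 10 — deliver 3→0: ·
after 11 — deliver 0→2: n2:foll/t1/[w]
after 12 — deliver 2→0: ·
after 13 — timeout(2): n2:cand/t2/[w]
after 14 — deliver 2→0: n0:foll/t2/[w]
after 15 — deliver 0→2: ·
after 16 — deliver 0→2: ·

-1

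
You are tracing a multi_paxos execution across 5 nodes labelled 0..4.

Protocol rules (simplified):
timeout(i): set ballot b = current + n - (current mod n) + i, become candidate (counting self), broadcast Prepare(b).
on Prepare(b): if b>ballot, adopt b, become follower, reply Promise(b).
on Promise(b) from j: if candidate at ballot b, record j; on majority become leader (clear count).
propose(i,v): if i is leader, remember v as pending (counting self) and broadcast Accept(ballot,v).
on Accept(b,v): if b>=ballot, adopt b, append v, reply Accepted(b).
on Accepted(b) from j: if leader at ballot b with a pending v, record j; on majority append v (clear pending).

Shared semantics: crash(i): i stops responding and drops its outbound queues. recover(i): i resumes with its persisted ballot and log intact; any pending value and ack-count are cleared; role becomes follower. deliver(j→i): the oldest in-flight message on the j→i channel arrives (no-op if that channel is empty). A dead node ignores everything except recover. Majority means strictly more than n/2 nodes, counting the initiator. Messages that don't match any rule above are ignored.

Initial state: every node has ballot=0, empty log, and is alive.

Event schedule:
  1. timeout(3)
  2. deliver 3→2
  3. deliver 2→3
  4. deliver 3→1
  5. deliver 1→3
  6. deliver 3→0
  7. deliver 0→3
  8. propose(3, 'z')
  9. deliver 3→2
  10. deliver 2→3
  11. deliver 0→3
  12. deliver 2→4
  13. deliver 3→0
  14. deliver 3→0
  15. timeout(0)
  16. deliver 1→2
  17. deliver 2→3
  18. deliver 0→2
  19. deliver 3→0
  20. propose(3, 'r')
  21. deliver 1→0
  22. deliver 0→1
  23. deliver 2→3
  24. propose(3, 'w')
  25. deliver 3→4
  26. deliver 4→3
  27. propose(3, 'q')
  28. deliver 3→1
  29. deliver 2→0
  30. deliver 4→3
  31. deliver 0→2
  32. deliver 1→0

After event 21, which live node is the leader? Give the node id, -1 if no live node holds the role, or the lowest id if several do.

3

e1 timeout(3): 3[cand,b=8,-]
e2 deliver 3→2: 2[foll,b=8,-]
e3 deliver 2→3: ·
e4 deliver 3→1: 1[foll,b=8,-]
e5 deliver 1→3: 3[lead,b=8,-]
e6 deliver 3→0: 0[foll,b=8,-]
e7 deliver 0→3: ·
e8 propose(3,'z'): ·
e9 deliver 3→2: 2[foll,b=8,z]
e10 deliver 2→3: ·
e11 deliver 0→3: ·
e12 deliver 2→4: ·
e13 deliver 3→0: 0[foll,b=8,z]
e14 deliver 3→0: ·
e15 timeout(0): 0[cand,b=10,z]
e16 deliver 1→2: ·
e17 deliver 2→3: ·
e18 deliver 0→2: 2[foll,b=10,z]
e19 deliver 3→0: ·
e20 propose(3,'r'): ·
e21 deliver 1→0: ·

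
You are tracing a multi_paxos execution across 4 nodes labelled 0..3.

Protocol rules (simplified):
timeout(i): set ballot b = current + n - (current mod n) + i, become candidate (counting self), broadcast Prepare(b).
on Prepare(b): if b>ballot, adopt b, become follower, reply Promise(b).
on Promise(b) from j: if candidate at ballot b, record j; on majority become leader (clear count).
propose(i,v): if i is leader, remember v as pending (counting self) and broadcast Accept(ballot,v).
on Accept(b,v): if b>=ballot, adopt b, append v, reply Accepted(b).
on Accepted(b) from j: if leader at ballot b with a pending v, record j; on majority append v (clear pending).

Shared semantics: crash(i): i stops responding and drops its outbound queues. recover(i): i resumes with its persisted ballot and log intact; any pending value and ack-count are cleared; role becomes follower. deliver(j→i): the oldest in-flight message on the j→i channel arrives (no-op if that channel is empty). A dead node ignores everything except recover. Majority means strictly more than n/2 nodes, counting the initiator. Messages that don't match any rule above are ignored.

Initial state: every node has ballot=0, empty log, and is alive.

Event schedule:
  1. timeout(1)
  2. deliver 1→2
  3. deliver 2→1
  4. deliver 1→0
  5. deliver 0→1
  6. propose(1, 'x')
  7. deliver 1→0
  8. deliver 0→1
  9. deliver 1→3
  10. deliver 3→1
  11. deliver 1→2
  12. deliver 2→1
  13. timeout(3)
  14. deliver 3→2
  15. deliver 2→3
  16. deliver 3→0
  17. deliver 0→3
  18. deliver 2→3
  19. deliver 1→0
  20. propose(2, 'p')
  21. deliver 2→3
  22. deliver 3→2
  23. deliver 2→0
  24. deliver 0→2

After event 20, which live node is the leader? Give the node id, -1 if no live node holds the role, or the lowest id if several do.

e1 timeout(1): 1[cand,b=5,-]
e2 deliver 1→2: 2[foll,b=5,-]
e3 deliver 2→1: ·
e4 deliver 1→0: 0[foll,b=5,-]
e5 deliver 0→1: 1[lead,b=5,-]
e6 propose(1,'x'): ·
e7 deliver 1→0: 0[foll,b=5,x]
e8 deliver 0→1: ·
e9 deliver 1→3: 3[foll,b=5,-]
e10 deliver 3→1: ·
e11 deliver 1→2: 2[foll,b=5,x]
e12 deliver 2→1: 1[lead,b=5,x]
e13 timeout(3): 3[cand,b=11,-]
e14 deliver 3→2: 2[foll,b=11,x]
e15 deliver 2→3: ·
e16 deliver 3→0: 0[foll,b=11,x]
e17 deliver 0→3: 3[lead,b=11,-]
e18 deliver 2→3: ·
e19 deliver 1→0: ·
e20 propose(2,'p'): ·

1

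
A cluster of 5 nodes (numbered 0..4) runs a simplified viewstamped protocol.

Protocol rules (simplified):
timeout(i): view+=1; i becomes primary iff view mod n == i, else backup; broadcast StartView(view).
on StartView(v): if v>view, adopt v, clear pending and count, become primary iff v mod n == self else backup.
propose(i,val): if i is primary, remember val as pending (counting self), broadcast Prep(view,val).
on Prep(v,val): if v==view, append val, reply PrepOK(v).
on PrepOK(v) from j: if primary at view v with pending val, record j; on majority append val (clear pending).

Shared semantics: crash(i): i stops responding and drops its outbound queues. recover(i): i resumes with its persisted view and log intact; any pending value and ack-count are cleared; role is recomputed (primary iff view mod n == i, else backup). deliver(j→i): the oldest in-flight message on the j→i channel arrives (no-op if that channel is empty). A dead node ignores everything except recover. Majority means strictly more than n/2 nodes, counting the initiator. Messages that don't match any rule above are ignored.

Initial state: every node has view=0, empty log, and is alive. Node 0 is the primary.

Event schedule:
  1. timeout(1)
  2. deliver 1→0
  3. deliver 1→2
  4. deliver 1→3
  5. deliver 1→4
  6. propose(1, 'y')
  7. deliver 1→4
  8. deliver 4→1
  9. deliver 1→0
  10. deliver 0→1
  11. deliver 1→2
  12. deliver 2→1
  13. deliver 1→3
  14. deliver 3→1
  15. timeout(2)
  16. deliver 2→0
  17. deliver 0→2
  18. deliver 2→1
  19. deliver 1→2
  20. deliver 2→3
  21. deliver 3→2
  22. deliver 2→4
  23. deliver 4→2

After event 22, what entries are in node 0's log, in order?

[1] timeout(1) → N1(prim v1 [-])
[2] deliver 1→0 → N0(back v1 [-])
[3] deliver 1→2 → N2(back v1 [-])
[4] deliver 1→3 → N3(back v1 [-])
[5] deliver 1→4 → N4(back v1 [-])
[6] propose(1,'y') → ∅
[7] deliver 1→4 → N4(back v1 [y])
[8] deliver 4→1 → ∅
[9] deliver 1→0 → N0(back v1 [y])
[10] deliver 0→1 → N1(prim v1 [y])
[11] deliver 1→2 → N2(back v1 [y])
[12] deliver 2→1 → ∅
[13] deliver 1→3 → N3(back v1 [y])
[14] deliver 3→1 → ∅
[15] timeout(2) → N2(prim v2 [y])
[16] deliver 2→0 → N0(back v2 [y])
[17] deliver 0→2 → ∅
[18] deliver 2→1 → N1(back v2 [y])
[19] deliver 1→2 → ∅
[20] deliver 2→3 → N3(back v2 [y])
[21] deliver 3→2 → ∅
[22] deliver 2→4 → N4(back v2 [y])

y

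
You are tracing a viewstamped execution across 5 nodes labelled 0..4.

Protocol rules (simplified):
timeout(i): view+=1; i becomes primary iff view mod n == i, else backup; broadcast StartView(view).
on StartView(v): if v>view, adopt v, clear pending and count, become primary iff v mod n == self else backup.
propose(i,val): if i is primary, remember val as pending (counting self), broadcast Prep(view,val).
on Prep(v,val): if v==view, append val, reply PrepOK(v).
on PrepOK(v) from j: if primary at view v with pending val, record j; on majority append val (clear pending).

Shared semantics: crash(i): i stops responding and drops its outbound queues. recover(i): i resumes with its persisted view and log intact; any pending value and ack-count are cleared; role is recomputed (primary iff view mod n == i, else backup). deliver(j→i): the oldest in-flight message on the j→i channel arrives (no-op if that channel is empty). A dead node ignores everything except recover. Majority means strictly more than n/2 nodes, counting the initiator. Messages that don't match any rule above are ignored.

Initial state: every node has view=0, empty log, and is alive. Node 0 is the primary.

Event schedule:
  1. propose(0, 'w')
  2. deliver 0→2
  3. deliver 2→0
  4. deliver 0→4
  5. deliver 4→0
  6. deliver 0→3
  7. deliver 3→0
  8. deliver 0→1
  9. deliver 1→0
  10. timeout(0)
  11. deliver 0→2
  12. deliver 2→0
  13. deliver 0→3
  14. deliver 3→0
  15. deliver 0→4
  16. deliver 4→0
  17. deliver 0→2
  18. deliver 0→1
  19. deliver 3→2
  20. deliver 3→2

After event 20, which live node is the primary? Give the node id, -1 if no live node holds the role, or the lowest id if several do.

1

[1] propose(0,'w') → ∅
[2] deliver 0→2 → N2(back v0 [w])
[3] deliver 2→0 → ∅
[4] deliver 0→4 → N4(back v0 [w])
[5] deliver 4→0 → N0(prim v0 [w])
[6] deliver 0→3 → N3(back v0 [w])
[7] deliver 3→0 → ∅
[8] deliver 0→1 → N1(back v0 [w])
[9] deliver 1→0 → ∅
[10] timeout(0) → N0(back v1 [w])
[11] deliver 0→2 → N2(back v1 [w])
[12] deliver 2→0 → ∅
[13] deliver 0→3 → N3(back v1 [w])
[14] deliver 3→0 → ∅
[15] deliver 0→4 → N4(back v1 [w])
[16] deliver 4→0 → ∅
[17] deliver 0→2 → ∅
[18] deliver 0→1 → N1(prim v1 [w])
[19] deliver 3→2 → ∅
[20] deliver 3→2 → ∅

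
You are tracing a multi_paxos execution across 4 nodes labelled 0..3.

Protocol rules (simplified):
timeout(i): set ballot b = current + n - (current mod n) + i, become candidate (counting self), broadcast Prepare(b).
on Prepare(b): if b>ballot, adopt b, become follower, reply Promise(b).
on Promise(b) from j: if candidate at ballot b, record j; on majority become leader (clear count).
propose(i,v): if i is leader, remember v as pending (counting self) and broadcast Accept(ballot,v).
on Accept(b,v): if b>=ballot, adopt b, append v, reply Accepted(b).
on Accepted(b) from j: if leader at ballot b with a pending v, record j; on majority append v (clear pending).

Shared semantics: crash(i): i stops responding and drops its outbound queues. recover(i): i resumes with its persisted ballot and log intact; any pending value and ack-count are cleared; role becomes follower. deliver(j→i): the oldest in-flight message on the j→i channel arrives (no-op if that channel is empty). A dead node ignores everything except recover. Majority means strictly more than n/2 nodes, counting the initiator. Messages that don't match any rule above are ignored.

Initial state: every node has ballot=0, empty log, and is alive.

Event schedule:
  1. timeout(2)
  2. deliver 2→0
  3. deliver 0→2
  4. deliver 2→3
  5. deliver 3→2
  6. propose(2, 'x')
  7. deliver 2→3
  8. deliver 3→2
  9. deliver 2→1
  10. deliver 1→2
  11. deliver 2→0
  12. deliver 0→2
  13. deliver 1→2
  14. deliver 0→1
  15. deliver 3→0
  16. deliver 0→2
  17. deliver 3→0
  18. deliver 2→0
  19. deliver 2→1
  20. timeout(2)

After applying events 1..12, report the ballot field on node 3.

after 1 — timeout(2): n2:cand/b6/[-]
after 2 — deliver 2→0: n0:foll/b6/[-]
after 3 — deliver 0→2: ·
after 4 — deliver 2→3: n3:foll/b6/[-]
after 5 — deliver 3→2: n2:lead/b6/[-]
after 6 — propose(2,'x'): ·
after 7 — deliver 2→3: n3:foll/b6/[x]
after 8 — deliver 3→2: ·
after 9 — deliver 2→1: n1:foll/b6/[-]
after 10 — deliver 1→2: ·
after 11 — deliver 2→0: n0:foll/b6/[x]
after 12 — deliver 0→2: n2:lead/b6/[x]

6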